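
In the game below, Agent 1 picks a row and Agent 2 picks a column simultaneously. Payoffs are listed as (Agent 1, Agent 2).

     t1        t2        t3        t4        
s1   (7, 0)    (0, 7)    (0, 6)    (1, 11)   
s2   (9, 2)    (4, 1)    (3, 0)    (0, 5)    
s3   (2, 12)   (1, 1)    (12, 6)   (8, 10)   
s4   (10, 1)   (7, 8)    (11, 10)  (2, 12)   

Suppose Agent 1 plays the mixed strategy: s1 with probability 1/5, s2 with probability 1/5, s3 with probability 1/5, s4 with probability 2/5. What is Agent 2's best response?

Compute Agent 2's expected payoff from each pure strategy against the given mix.
t1: (1/5)·0 + (1/5)·2 + (1/5)·12 + (2/5)·1 = 16/5
t2: (1/5)·7 + (1/5)·1 + (1/5)·1 + (2/5)·8 = 5
t3: (1/5)·6 + (1/5)·0 + (1/5)·6 + (2/5)·10 = 32/5
t4: (1/5)·11 + (1/5)·5 + (1/5)·10 + (2/5)·12 = 10
Highest expected payoff is 10, from t4.

t4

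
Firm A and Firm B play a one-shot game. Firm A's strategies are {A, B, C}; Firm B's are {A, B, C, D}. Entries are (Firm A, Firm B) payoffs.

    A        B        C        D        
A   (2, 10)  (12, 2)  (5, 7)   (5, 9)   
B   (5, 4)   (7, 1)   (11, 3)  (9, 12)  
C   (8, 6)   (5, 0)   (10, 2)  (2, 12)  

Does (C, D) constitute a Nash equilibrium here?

Holding Firm B at D: Firm A gets 2 from C but could get 9 by switching to B. Firm A has a profitable deviation.

No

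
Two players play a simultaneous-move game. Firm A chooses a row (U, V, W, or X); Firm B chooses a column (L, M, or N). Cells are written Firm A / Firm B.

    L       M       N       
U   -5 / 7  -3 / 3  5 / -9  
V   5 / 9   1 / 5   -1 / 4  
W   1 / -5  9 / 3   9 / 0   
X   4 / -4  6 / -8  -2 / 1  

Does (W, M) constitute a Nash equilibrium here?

Yes

Holding Firm B at M: Firm A gets 9 from W, versus -3 from U, 1 from V, 6 from X. No profitable deviation for Firm A.
Holding Firm A at W: Firm B gets 3 from M, versus -5 from L, 0 from N. No profitable deviation for Firm B either.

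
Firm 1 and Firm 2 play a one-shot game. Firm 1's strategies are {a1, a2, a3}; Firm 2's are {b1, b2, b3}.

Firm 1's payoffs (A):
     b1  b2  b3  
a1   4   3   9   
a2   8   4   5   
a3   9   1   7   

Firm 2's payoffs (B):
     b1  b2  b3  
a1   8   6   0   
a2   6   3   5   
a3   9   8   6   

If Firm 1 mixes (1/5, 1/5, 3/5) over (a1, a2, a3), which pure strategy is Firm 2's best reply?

b1

Firm 2's best reply maximizes expected payoff against the mix.
b1: (1/5)·8 + (1/5)·6 + (3/5)·9 = 41/5
b2: (1/5)·6 + (1/5)·3 + (3/5)·8 = 33/5
b3: (1/5)·0 + (1/5)·5 + (3/5)·6 = 23/5
Highest expected payoff is 41/5, from b1.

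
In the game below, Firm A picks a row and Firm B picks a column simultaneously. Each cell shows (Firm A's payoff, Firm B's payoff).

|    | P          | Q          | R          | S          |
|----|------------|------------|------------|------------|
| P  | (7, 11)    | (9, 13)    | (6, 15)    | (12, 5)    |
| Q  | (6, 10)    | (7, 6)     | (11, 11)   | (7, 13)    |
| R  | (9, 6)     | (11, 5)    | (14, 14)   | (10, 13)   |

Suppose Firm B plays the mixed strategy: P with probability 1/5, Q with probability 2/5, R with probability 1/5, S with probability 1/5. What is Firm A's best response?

R

Compute Firm A's expected payoff from each pure strategy against the given mix.
P: (1/5)·7 + (2/5)·9 + (1/5)·6 + (1/5)·12 = 43/5
Q: (1/5)·6 + (2/5)·7 + (1/5)·11 + (1/5)·7 = 38/5
R: (1/5)·9 + (2/5)·11 + (1/5)·14 + (1/5)·10 = 11
Highest expected payoff is 11, from R.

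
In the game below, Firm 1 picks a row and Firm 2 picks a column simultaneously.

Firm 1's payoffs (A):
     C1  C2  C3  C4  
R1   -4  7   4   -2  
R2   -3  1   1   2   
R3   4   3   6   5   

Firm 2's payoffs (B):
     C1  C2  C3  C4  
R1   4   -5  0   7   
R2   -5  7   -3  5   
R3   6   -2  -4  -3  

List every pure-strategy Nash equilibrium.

A profile is a Nash equilibrium when each player is best-responding to the other.
Firm 1's best responses — vs C1: R3 (payoff 4); vs C2: R1 (payoff 7); vs C3: R3 (payoff 6); vs C4: R3 (payoff 5).
Firm 2's best responses — vs R1: C4 (payoff 7); vs R2: C2 (payoff 7); vs R3: C1 (payoff 6).
The only mutual best response is (R3, C1); neither player gains by switching there.

(R3, C1)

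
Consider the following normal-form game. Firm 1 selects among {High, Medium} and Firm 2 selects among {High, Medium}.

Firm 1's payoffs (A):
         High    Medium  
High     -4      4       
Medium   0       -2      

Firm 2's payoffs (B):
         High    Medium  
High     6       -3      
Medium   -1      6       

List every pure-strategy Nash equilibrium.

Check mutual best responses: a cell is a NE iff neither player can gain by unilaterally deviating.
Firm 1's best responses — vs High: Medium (payoff 0); vs Medium: High (payoff 4).
Firm 2's best responses — vs High: High (payoff 6); vs Medium: Medium (payoff 6).
No cell has both players best-responding. For instance, Firm 1's best reply to Medium is High, but against High Firm 2 prefers High over Medium.

None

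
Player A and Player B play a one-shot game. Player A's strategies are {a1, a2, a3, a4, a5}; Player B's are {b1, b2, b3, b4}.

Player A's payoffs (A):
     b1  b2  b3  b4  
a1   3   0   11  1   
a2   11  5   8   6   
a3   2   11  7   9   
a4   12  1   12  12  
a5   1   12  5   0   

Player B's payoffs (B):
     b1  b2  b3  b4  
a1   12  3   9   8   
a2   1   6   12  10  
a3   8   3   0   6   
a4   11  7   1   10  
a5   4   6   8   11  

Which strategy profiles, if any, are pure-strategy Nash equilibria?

Find each player's best response to every opponent strategy; NE are the intersections.
Player A's best responses — vs b1: a4 (payoff 12); vs b2: a5 (payoff 12); vs b3: a4 (payoff 12); vs b4: a4 (payoff 12).
Player B's best responses — vs a1: b1 (payoff 12); vs a2: b3 (payoff 12); vs a3: b1 (payoff 8); vs a4: b1 (payoff 11); vs a5: b4 (payoff 11).
The only mutual best response is (a4, b1); neither player gains by switching there.

(a4, b1)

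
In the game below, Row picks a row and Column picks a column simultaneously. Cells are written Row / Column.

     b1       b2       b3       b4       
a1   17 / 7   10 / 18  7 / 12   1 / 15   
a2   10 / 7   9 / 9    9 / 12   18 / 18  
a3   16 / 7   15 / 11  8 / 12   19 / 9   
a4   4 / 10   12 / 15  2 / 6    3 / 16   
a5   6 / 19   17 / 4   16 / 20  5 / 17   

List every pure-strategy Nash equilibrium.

(a5, b3)

A profile is a Nash equilibrium when each player is best-responding to the other.
Row's best responses — vs b1: a1 (payoff 17); vs b2: a5 (payoff 17); vs b3: a5 (payoff 16); vs b4: a3 (payoff 19).
Column's best responses — vs a1: b2 (payoff 18); vs a2: b4 (payoff 18); vs a3: b3 (payoff 12); vs a4: b4 (payoff 16); vs a5: b3 (payoff 20).
The only mutual best response is (a5, b3); neither player gains by switching there.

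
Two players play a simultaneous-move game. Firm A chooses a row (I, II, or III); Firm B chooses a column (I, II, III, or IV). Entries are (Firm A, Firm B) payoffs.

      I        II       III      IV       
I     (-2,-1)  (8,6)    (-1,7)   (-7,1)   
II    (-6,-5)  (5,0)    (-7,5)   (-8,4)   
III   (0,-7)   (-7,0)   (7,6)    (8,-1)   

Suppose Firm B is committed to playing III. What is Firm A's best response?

III

With Firm B fixed at III, Firm A's payoffs are: I → -1, II → -7, III → 7.
The maximum is 7, achieved by III.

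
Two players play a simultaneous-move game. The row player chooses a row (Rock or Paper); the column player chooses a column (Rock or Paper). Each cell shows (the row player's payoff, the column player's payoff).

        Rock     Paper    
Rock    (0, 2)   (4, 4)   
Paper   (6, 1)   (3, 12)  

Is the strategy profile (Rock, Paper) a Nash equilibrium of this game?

Holding the column player at Paper: the row player gets 4 from Rock, versus 3 from Paper. No profitable deviation for the row player.
Holding the row player at Rock: the column player gets 4 from Paper, versus 2 from Rock. No profitable deviation for the column player either.

Yes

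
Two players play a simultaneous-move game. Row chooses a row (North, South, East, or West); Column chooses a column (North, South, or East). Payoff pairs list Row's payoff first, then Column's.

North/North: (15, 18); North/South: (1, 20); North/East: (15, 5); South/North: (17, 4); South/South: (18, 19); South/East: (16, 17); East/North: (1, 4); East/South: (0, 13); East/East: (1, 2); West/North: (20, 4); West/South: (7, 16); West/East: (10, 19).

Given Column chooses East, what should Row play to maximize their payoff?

With Column fixed at East, Row's payoffs are: North → 15, South → 16, East → 1, West → 10.
The maximum is 16, achieved by South.

South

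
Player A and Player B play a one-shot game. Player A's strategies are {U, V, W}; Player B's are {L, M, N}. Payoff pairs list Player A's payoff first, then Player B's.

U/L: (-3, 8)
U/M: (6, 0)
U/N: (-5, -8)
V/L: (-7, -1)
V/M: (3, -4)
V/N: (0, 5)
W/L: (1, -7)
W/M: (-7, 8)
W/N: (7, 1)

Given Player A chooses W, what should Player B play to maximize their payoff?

With Player A fixed at W, Player B's payoffs are: L → -7, M → 8, N → 1.
The maximum is 8, achieved by M.

M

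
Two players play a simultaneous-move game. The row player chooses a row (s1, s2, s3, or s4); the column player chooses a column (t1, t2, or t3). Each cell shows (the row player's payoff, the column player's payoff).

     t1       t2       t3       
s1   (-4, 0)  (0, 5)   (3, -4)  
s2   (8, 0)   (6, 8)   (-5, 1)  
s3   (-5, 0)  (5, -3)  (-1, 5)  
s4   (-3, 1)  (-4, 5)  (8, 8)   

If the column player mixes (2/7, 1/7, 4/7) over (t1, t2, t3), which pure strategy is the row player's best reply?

s4

Compute the row player's expected payoff from each pure strategy against the given mix.
s1: (2/7)·(-4) + (1/7)·0 + (4/7)·3 = 4/7
s2: (2/7)·8 + (1/7)·6 + (4/7)·(-5) = 2/7
s3: (2/7)·(-5) + (1/7)·5 + (4/7)·(-1) = -9/7
s4: (2/7)·(-3) + (1/7)·(-4) + (4/7)·8 = 22/7
Highest expected payoff is 22/7, from s4.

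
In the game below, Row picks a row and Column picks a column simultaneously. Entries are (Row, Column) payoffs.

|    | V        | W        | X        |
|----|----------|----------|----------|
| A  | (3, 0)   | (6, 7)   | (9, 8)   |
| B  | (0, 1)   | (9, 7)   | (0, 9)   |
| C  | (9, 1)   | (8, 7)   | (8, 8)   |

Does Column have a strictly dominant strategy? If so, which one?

X

A strategy is strictly dominant if it gives Column a strictly higher payoff than every other strategy, against every choice by the opponent.
X strictly dominates: vs A: 8 > each of {0, 7}; vs B: 9 > each of {1, 7}; vs C: 8 > each of {1, 7}.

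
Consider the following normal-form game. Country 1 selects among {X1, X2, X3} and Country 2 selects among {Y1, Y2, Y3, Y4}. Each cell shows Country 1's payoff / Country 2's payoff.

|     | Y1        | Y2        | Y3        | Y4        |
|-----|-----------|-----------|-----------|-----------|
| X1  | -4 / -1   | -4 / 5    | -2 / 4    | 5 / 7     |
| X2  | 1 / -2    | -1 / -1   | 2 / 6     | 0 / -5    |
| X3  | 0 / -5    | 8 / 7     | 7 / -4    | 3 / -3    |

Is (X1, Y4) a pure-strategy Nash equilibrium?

Holding Country 2 at Y4: Country 1 gets 5 from X1, versus 0 from X2, 3 from X3. No profitable deviation for Country 1.
Holding Country 1 at X1: Country 2 gets 7 from Y4, versus -1 from Y1, 5 from Y2, 4 from Y3. No profitable deviation for Country 2 either.

Yes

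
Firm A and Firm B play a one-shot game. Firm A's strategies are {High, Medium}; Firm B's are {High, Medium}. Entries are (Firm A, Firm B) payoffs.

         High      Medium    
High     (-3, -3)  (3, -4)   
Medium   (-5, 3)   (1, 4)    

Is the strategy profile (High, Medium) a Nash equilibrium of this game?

No

Holding Firm B at Medium: Firm A gets 3 from High, versus 1 from Medium. No profitable deviation for Firm A.
Holding Firm A at High: Firm B gets -4 from Medium but could get -3 by switching to High. Firm B has a profitable deviation.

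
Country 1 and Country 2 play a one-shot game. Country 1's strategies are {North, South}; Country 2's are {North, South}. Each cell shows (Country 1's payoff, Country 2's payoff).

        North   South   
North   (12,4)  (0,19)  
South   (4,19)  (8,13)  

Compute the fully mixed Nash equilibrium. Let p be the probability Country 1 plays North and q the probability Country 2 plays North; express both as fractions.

p = 2/7, q = 1/2

In a mixed NE each player is indifferent between their pure strategies, so the opponent's mix sets the indifference.
Country 2 indifferent between North and South: p·4 + (1−p)·19 = p·19 + (1−p)·13 ⟹ 19 + (-15)p = 13 + 6p ⟹ p = 2/7.
Country 1 indifferent between North and South: q·12 + (1−q)·0 = q·4 + (1−q)·8 ⟹ 0 + 12q = 8 + (-4)q ⟹ q = 1/2.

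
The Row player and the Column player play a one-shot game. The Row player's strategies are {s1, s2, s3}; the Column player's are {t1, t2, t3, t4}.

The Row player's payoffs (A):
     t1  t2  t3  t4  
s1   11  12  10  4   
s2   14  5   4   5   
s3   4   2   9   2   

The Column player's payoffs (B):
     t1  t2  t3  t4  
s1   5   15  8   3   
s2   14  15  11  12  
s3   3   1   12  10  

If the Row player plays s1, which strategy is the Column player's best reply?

With the Row player fixed at s1, the Column player's payoffs are: t1 → 5, t2 → 15, t3 → 8, t4 → 3.
The maximum is 15, achieved by t2.

t2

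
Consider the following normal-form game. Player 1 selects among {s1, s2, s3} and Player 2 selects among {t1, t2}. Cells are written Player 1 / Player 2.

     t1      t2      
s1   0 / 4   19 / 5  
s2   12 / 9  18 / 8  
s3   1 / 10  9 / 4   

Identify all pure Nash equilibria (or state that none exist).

A profile is a Nash equilibrium when each player is best-responding to the other.
Player 1's best responses — vs t1: s2 (payoff 12); vs t2: s1 (payoff 19).
Player 2's best responses — vs s1: t2 (payoff 5); vs s2: t1 (payoff 9); vs s3: t1 (payoff 10).
Mutual best responses occur at (s1, t2) and (s2, t1); at each, neither player gains by switching.

(s1, t2) and (s2, t1)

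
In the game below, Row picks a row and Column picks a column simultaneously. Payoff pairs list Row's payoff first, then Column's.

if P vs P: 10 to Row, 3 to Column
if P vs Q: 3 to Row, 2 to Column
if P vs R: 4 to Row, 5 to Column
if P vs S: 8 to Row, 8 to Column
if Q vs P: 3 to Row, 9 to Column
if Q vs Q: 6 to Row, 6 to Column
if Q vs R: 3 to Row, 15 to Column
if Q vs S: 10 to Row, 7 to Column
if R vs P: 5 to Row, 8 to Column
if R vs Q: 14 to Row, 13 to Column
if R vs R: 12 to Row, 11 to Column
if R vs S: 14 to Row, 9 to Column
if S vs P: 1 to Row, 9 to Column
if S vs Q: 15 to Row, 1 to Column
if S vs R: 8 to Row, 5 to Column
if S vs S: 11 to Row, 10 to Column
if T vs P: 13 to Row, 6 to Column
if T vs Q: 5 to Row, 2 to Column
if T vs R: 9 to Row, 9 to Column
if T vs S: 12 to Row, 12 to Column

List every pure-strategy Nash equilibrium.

Find each player's best response to every opponent strategy; NE are the intersections.
Row's best responses — vs P: T (payoff 13); vs Q: S (payoff 15); vs R: R (payoff 12); vs S: R (payoff 14).
Column's best responses — vs P: S (payoff 8); vs Q: R (payoff 15); vs R: Q (payoff 13); vs S: S (payoff 10); vs T: S (payoff 12).
No cell has both players best-responding. For instance, Row's best reply to R is R, but against R Column prefers Q over R.

There is no pure-strategy Nash equilibrium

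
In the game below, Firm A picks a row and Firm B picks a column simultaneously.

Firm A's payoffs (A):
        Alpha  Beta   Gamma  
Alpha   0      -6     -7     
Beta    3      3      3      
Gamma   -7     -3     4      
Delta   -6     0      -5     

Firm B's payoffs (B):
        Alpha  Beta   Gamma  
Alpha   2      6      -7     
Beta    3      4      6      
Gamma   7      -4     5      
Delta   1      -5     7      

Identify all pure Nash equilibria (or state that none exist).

None

Find each player's best response to every opponent strategy; NE are the intersections.
Firm A's best responses — vs Alpha: Beta (payoff 3); vs Beta: Beta (payoff 3); vs Gamma: Gamma (payoff 4).
Firm B's best responses — vs Alpha: Beta (payoff 6); vs Beta: Gamma (payoff 6); vs Gamma: Alpha (payoff 7); vs Delta: Gamma (payoff 7).
No cell has both players best-responding. For instance, Firm A's best reply to Beta is Beta, but against Beta Firm B prefers Gamma over Beta.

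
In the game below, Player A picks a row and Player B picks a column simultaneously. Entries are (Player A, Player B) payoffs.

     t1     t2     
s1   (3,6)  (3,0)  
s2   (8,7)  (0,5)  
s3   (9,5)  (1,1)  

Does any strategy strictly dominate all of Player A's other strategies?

None

Check whether one of Player A's strategies beats all alternatives regardless of what the opponent does.
s1 is not dominant: against t1, s2 gives 8 > 3.
s2 is not dominant: against t1, s3 gives 9 > 8.
s3 is not dominant: against t2, s1 gives 3 > 1.
No single strategy is best against every opponent action.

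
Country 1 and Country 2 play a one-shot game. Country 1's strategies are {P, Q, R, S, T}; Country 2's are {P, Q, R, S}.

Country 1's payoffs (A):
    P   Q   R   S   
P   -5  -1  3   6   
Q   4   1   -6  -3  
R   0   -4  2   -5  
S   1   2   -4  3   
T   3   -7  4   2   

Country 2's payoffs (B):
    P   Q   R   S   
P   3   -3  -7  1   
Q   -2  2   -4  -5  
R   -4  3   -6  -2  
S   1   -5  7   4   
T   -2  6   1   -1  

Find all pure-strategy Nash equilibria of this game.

Check mutual best responses: a cell is a NE iff neither player can gain by unilaterally deviating.
Country 1's best responses — vs P: Q (payoff 4); vs Q: S (payoff 2); vs R: T (payoff 4); vs S: P (payoff 6).
Country 2's best responses — vs P: P (payoff 3); vs Q: Q (payoff 2); vs R: Q (payoff 3); vs S: R (payoff 7); vs T: Q (payoff 6).
No cell has both players best-responding. For instance, Country 1's best reply to R is T, but against T Country 2 prefers Q over R.

None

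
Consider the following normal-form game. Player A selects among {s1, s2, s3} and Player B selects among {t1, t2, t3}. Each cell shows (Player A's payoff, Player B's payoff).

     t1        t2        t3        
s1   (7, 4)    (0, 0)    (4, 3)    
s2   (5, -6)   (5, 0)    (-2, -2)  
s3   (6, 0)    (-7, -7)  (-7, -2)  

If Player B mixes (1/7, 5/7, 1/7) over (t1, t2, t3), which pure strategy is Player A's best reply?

s2

Player A's best reply maximizes expected payoff against the mix.
s1: (1/7)·7 + (5/7)·0 + (1/7)·4 = 11/7
s2: (1/7)·5 + (5/7)·5 + (1/7)·(-2) = 4
s3: (1/7)·6 + (5/7)·(-7) + (1/7)·(-7) = -36/7
Highest expected payoff is 4, from s2.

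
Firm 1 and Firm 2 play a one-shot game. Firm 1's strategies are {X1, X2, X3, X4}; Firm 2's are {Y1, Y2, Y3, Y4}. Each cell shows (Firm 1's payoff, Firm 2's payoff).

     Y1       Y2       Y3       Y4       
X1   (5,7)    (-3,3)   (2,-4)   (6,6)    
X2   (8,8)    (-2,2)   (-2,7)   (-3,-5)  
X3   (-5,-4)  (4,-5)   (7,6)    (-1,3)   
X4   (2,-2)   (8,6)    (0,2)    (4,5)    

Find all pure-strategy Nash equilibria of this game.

A profile is a Nash equilibrium when each player is best-responding to the other.
Firm 1's best responses — vs Y1: X2 (payoff 8); vs Y2: X4 (payoff 8); vs Y3: X3 (payoff 7); vs Y4: X1 (payoff 6).
Firm 2's best responses — vs X1: Y1 (payoff 7); vs X2: Y1 (payoff 8); vs X3: Y3 (payoff 6); vs X4: Y2 (payoff 6).
Mutual best responses occur at (X2, Y1), (X3, Y3), and (X4, Y2); at each, neither player gains by switching.

(X2, Y1), (X3, Y3), and (X4, Y2)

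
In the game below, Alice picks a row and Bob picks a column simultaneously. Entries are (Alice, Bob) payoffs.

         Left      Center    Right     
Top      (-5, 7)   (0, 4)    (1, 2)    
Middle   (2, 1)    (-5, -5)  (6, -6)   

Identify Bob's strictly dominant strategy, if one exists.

A strategy is strictly dominant if it gives Bob a strictly higher payoff than every other strategy, against every choice by the opponent.
Left strictly dominates: vs Top: 7 > each of {4, 2}; vs Middle: 1 > each of {-5, -6}.

Left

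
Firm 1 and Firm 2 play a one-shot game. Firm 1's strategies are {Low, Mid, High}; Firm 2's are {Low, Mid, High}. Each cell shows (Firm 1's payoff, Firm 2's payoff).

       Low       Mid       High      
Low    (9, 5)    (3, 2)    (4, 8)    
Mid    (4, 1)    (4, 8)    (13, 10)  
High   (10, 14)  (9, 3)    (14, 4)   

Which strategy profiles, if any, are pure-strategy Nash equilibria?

A profile is a Nash equilibrium when each player is best-responding to the other.
Firm 1's best responses — vs Low: High (payoff 10); vs Mid: High (payoff 9); vs High: High (payoff 14).
Firm 2's best responses — vs Low: High (payoff 8); vs Mid: High (payoff 10); vs High: Low (payoff 14).
The only mutual best response is (High, Low); neither player gains by switching there.

(High, Low)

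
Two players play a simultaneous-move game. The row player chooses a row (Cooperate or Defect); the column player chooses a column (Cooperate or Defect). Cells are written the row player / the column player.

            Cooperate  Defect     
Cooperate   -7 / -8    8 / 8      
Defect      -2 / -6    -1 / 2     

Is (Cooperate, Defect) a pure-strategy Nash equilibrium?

Yes

Holding the column player at Defect: the row player gets 8 from Cooperate, versus -1 from Defect. No profitable deviation for the row player.
Holding the row player at Cooperate: the column player gets 8 from Defect, versus -8 from Cooperate. No profitable deviation for the column player either.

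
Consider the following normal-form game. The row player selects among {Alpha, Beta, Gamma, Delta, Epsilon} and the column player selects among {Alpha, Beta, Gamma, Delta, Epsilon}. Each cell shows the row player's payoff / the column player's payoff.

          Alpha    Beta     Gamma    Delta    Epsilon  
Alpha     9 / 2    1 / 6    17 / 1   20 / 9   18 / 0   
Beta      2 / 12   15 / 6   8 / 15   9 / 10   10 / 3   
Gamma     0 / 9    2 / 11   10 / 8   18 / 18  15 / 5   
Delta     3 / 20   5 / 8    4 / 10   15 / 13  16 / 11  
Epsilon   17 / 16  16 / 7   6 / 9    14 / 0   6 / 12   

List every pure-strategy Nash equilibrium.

(Alpha, Delta) and (Epsilon, Alpha)

Find each player's best response to every opponent strategy; NE are the intersections.
The row player's best responses — vs Alpha: Epsilon (payoff 17); vs Beta: Epsilon (payoff 16); vs Gamma: Alpha (payoff 17); vs Delta: Alpha (payoff 20); vs Epsilon: Alpha (payoff 18).
The column player's best responses — vs Alpha: Delta (payoff 9); vs Beta: Gamma (payoff 15); vs Gamma: Delta (payoff 18); vs Delta: Alpha (payoff 20); vs Epsilon: Alpha (payoff 16).
Mutual best responses occur at (Alpha, Delta) and (Epsilon, Alpha); at each, neither player gains by switching.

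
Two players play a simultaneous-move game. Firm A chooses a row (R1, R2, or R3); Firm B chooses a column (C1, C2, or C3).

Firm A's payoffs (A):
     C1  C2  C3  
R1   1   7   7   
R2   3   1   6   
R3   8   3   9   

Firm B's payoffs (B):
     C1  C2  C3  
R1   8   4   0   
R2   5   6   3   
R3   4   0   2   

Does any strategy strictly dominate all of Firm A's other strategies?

A strategy is strictly dominant if it gives Firm A a strictly higher payoff than every other strategy, against every choice by the opponent.
R1 is not dominant: against C1, R2 gives 3 > 1.
R2 is not dominant: against C1, R3 gives 8 > 3.
R3 is not dominant: against C2, R1 gives 7 > 3.
No single strategy is best against every opponent action.

None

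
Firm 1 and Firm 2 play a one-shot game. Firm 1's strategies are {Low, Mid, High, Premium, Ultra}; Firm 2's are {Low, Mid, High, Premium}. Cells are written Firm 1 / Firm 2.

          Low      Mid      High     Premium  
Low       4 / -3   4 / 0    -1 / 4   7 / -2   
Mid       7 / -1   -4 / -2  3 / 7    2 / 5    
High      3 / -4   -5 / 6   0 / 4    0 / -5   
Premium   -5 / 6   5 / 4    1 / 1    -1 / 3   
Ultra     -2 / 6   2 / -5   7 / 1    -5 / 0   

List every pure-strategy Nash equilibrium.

Find each player's best response to every opponent strategy; NE are the intersections.
Firm 1's best responses — vs Low: Mid (payoff 7); vs Mid: Premium (payoff 5); vs High: Ultra (payoff 7); vs Premium: Low (payoff 7).
Firm 2's best responses — vs Low: High (payoff 4); vs Mid: High (payoff 7); vs High: Mid (payoff 6); vs Premium: Low (payoff 6); vs Ultra: Low (payoff 6).
No cell has both players best-responding. For instance, Firm 1's best reply to Premium is Low, but against Low Firm 2 prefers High over Premium.

None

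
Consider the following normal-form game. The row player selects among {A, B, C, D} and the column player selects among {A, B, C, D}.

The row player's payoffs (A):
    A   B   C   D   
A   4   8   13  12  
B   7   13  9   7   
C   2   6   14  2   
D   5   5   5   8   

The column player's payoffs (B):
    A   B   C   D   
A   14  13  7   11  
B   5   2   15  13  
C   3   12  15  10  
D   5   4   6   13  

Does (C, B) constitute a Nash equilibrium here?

Holding the column player at B: the row player gets 6 from C but could get 13 by switching to B. The row player has a profitable deviation.

No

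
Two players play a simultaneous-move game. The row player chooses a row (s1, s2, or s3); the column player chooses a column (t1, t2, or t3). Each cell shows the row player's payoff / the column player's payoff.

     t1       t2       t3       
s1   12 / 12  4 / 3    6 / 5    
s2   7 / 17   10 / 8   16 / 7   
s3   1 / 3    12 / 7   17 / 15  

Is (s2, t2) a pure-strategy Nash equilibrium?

Holding the column player at t2: the row player gets 10 from s2 but could get 12 by switching to s3. The row player has a profitable deviation.

No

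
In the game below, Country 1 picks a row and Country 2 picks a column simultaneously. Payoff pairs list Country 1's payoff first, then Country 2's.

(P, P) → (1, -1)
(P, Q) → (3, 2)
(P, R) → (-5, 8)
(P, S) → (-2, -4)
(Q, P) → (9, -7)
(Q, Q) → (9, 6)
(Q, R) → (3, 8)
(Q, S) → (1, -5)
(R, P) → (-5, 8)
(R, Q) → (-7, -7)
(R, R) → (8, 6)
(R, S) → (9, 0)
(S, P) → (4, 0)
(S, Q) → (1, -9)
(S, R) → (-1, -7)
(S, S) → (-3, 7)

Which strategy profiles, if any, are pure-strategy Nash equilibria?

A profile is a Nash equilibrium when each player is best-responding to the other.
Country 1's best responses — vs P: Q (payoff 9); vs Q: Q (payoff 9); vs R: R (payoff 8); vs S: R (payoff 9).
Country 2's best responses — vs P: R (payoff 8); vs Q: R (payoff 8); vs R: P (payoff 8); vs S: S (payoff 7).
No cell has both players best-responding. For instance, Country 1's best reply to Q is Q, but against Q Country 2 prefers R over Q.

No pure-strategy Nash equilibrium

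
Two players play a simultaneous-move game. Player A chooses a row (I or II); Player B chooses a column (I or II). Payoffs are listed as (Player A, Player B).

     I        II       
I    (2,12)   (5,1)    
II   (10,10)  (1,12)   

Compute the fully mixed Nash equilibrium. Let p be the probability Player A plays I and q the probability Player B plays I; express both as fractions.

In a mixed NE each player is indifferent between their pure strategies, so the opponent's mix sets the indifference.
Player B indifferent between I and II: p·12 + (1−p)·10 = p·1 + (1−p)·12 ⟹ 10 + 2p = 12 + (-11)p ⟹ p = 2/13.
Player A indifferent between I and II: q·2 + (1−q)·5 = q·10 + (1−q)·1 ⟹ 5 + (-3)q = 1 + 9q ⟹ q = 1/3.

p = 2/13, q = 1/3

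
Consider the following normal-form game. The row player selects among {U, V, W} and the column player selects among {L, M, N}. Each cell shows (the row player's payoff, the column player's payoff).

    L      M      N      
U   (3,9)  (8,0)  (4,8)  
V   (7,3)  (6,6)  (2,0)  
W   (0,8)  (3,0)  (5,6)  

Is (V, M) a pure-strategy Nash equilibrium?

No

Holding the column player at M: the row player gets 6 from V but could get 8 by switching to U. The row player has a profitable deviation.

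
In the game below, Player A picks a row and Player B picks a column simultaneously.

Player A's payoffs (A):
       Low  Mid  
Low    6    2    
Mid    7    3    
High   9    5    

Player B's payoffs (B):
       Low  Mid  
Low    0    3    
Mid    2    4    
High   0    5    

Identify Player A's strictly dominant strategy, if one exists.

A strategy is strictly dominant if it gives Player A a strictly higher payoff than every other strategy, against every choice by the opponent.
High strictly dominates: vs Low: 9 > each of {6, 7}; vs Mid: 5 > each of {2, 3}.

High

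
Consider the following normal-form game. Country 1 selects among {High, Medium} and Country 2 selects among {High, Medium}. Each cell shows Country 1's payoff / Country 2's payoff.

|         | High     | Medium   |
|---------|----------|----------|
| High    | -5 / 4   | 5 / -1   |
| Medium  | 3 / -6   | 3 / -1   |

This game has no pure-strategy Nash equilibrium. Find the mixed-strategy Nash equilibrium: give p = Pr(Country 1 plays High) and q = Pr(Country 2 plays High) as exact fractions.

p = 1/2, q = 1/5

Each player's mixing probability is pinned down by making the *other* player indifferent.
Country 2 indifferent between High and Medium: p·4 + (1−p)·(-6) = p·(-1) + (1−p)·(-1) ⟹ (-6) + 10p = (-1) + 0p ⟹ p = 1/2.
Country 1 indifferent between High and Medium: q·(-5) + (1−q)·5 = q·3 + (1−q)·3 ⟹ 5 + (-10)q = 3 + 0q ⟹ q = 1/5.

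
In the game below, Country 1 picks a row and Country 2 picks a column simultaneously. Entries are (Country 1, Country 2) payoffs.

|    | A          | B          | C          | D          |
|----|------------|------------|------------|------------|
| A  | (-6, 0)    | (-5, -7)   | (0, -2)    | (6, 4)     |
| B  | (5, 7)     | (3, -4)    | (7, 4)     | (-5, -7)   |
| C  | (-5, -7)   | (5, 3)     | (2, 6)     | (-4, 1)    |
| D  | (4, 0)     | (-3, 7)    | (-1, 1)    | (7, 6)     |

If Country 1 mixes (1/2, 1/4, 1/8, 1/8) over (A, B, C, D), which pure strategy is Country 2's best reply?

Country 2's best reply maximizes expected payoff against the mix.
A: (1/2)·0 + (1/4)·7 + (1/8)·(-7) + (1/8)·0 = 7/8
B: (1/2)·(-7) + (1/4)·(-4) + (1/8)·3 + (1/8)·7 = -13/4
C: (1/2)·(-2) + (1/4)·4 + (1/8)·6 + (1/8)·1 = 7/8
D: (1/2)·4 + (1/4)·(-7) + (1/8)·1 + (1/8)·6 = 9/8
Highest expected payoff is 9/8, from D.

D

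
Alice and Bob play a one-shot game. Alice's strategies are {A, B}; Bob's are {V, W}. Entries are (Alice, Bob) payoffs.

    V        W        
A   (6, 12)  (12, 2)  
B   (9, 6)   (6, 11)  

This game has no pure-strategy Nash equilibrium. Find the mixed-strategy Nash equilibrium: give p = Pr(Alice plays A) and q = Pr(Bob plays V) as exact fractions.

p = 1/3, q = 2/3

Each player's mixing probability is pinned down by making the *other* player indifferent.
Bob indifferent between V and W: p·12 + (1−p)·6 = p·2 + (1−p)·11 ⟹ 6 + 6p = 11 + (-9)p ⟹ p = 1/3.
Alice indifferent between A and B: q·6 + (1−q)·12 = q·9 + (1−q)·6 ⟹ 12 + (-6)q = 6 + 3q ⟹ q = 2/3.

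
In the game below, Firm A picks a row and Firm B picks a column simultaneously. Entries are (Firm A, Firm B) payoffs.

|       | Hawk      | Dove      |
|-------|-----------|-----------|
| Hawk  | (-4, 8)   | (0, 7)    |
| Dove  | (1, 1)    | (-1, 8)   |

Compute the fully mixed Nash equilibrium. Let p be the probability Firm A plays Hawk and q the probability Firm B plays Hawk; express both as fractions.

Each player's mixing probability is pinned down by making the *other* player indifferent.
Firm B indifferent between Hawk and Dove: p·8 + (1−p)·1 = p·7 + (1−p)·8 ⟹ 1 + 7p = 8 + (-1)p ⟹ p = 7/8.
Firm A indifferent between Hawk and Dove: q·(-4) + (1−q)·0 = q·1 + (1−q)·(-1) ⟹ 0 + (-4)q = (-1) + 2q ⟹ q = 1/6.

p = 7/8, q = 1/6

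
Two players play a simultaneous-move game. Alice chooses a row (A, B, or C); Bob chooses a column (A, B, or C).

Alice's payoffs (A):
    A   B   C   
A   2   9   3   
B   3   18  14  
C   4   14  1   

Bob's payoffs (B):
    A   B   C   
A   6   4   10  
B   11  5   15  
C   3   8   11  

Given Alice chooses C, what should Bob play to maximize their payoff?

With Alice fixed at C, Bob's payoffs are: A → 3, B → 8, C → 11.
The maximum is 11, achieved by C.

C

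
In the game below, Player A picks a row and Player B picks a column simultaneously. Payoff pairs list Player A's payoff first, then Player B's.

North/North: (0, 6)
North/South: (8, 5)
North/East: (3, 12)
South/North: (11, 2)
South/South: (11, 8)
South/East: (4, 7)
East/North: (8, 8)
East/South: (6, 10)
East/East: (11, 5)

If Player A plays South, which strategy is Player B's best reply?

With Player A fixed at South, Player B's payoffs are: North → 2, South → 8, East → 7.
The maximum is 8, achieved by South.

South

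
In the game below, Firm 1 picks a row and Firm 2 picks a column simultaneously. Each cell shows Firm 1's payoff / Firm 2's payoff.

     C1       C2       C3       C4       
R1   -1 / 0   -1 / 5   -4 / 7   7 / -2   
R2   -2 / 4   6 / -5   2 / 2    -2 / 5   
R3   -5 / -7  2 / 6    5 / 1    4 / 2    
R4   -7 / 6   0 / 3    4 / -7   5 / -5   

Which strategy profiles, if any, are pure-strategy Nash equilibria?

No pure-strategy Nash equilibrium

Check mutual best responses: a cell is a NE iff neither player can gain by unilaterally deviating.
Firm 1's best responses — vs C1: R1 (payoff -1); vs C2: R2 (payoff 6); vs C3: R3 (payoff 5); vs C4: R1 (payoff 7).
Firm 2's best responses — vs R1: C3 (payoff 7); vs R2: C4 (payoff 5); vs R3: C2 (payoff 6); vs R4: C1 (payoff 6).
No cell has both players best-responding. For instance, Firm 1's best reply to C3 is R3, but against R3 Firm 2 prefers C2 over C3.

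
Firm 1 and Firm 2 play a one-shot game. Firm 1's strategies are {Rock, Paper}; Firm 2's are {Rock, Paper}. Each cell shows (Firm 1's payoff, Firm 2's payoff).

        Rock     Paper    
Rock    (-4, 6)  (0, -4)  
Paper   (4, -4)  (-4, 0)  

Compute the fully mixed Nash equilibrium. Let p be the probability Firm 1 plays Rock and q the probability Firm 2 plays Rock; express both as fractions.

In a mixed NE each player is indifferent between their pure strategies, so the opponent's mix sets the indifference.
Firm 2 indifferent between Rock and Paper: p·6 + (1−p)·(-4) = p·(-4) + (1−p)·0 ⟹ (-4) + 10p = 0 + (-4)p ⟹ p = 2/7.
Firm 1 indifferent between Rock and Paper: q·(-4) + (1−q)·0 = q·4 + (1−q)·(-4) ⟹ 0 + (-4)q = (-4) + 8q ⟹ q = 1/3.

p = 2/7, q = 1/3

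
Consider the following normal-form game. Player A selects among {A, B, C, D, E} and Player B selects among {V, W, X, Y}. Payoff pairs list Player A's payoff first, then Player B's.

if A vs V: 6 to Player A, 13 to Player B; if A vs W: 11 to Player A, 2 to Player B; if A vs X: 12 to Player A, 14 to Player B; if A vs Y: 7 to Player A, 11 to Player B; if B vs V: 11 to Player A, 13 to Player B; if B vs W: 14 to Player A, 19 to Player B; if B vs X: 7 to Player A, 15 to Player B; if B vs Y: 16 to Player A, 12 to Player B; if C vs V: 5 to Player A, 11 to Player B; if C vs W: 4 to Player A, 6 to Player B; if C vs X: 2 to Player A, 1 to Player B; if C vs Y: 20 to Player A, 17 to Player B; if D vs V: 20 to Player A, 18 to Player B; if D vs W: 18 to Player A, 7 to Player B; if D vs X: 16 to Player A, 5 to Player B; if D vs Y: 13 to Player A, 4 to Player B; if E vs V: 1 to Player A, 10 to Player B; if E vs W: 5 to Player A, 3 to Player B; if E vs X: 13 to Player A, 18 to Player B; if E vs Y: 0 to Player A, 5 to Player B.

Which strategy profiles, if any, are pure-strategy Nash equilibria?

Check mutual best responses: a cell is a NE iff neither player can gain by unilaterally deviating.
Player A's best responses — vs V: D (payoff 20); vs W: D (payoff 18); vs X: D (payoff 16); vs Y: C (payoff 20).
Player B's best responses — vs A: X (payoff 14); vs B: W (payoff 19); vs C: Y (payoff 17); vs D: V (payoff 18); vs E: X (payoff 18).
Mutual best responses occur at (C, Y) and (D, V); at each, neither player gains by switching.

(C, Y) and (D, V)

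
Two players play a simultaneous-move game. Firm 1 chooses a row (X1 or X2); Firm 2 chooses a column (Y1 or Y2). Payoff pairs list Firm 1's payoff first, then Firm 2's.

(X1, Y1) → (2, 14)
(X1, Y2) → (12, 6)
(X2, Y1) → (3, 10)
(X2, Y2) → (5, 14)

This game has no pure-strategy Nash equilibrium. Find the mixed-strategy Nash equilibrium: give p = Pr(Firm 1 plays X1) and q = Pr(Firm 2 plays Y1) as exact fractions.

p = 1/3, q = 7/8

In a mixed NE each player is indifferent between their pure strategies, so the opponent's mix sets the indifference.
Firm 2 indifferent between Y1 and Y2: p·14 + (1−p)·10 = p·6 + (1−p)·14 ⟹ 10 + 4p = 14 + (-8)p ⟹ p = 1/3.
Firm 1 indifferent between X1 and X2: q·2 + (1−q)·12 = q·3 + (1−q)·5 ⟹ 12 + (-10)q = 5 + (-2)q ⟹ q = 7/8.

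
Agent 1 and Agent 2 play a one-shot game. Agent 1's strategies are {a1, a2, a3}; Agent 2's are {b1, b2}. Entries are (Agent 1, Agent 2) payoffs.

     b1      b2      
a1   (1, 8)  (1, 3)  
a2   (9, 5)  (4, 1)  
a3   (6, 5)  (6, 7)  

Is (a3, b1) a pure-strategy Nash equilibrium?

No

Holding Agent 2 at b1: Agent 1 gets 6 from a3 but could get 9 by switching to a2. Agent 1 has a profitable deviation.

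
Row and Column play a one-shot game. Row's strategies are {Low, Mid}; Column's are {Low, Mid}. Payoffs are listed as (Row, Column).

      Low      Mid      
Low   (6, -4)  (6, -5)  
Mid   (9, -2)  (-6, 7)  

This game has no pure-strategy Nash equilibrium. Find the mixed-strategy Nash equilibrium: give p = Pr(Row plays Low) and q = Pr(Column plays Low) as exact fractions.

p = 9/10, q = 4/5

Each player's mixing probability is pinned down by making the *other* player indifferent.
Column indifferent between Low and Mid: p·(-4) + (1−p)·(-2) = p·(-5) + (1−p)·7 ⟹ (-2) + (-2)p = 7 + (-12)p ⟹ p = 9/10.
Row indifferent between Low and Mid: q·6 + (1−q)·6 = q·9 + (1−q)·(-6) ⟹ 6 + 0q = (-6) + 15q ⟹ q = 4/5.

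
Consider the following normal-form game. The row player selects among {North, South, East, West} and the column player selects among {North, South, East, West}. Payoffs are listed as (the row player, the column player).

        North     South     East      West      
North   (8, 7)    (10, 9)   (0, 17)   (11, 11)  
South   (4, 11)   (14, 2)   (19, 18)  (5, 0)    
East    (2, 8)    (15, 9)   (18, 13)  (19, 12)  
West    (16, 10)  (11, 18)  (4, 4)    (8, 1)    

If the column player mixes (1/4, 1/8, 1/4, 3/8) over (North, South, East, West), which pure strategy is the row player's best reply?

The row player's best reply maximizes expected payoff against the mix.
North: (1/4)·8 + (1/8)·10 + (1/4)·0 + (3/8)·11 = 59/8
South: (1/4)·4 + (1/8)·14 + (1/4)·19 + (3/8)·5 = 75/8
East: (1/4)·2 + (1/8)·15 + (1/4)·18 + (3/8)·19 = 14
West: (1/4)·16 + (1/8)·11 + (1/4)·4 + (3/8)·8 = 75/8
Highest expected payoff is 14, from East.

East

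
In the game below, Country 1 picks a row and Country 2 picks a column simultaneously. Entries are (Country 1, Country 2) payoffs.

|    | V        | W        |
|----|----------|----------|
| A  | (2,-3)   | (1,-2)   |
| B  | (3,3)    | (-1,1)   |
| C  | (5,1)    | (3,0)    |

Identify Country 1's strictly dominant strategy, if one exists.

Check whether one of Country 1's strategies beats all alternatives regardless of what the opponent does.
C strictly dominates: vs V: 5 > each of {2, 3}; vs W: 3 > each of {1, -1}.

C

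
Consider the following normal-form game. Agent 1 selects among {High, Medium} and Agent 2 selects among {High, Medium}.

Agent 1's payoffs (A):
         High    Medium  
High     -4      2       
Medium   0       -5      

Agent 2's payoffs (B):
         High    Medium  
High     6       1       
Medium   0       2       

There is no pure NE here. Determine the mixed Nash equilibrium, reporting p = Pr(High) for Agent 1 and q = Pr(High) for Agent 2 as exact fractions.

p = 2/7, q = 7/11

Each player's mixing probability is pinned down by making the *other* player indifferent.
Agent 2 indifferent between High and Medium: p·6 + (1−p)·0 = p·1 + (1−p)·2 ⟹ 0 + 6p = 2 + (-1)p ⟹ p = 2/7.
Agent 1 indifferent between High and Medium: q·(-4) + (1−q)·2 = q·0 + (1−q)·(-5) ⟹ 2 + (-6)q = (-5) + 5q ⟹ q = 7/11.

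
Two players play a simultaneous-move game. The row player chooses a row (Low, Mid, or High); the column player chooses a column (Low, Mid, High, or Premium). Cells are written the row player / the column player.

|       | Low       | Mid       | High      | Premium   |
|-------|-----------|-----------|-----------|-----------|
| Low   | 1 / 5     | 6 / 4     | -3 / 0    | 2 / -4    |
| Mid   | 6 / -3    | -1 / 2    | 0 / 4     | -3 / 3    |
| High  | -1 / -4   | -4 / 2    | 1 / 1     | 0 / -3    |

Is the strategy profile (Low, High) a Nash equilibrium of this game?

No

Holding the column player at High: the row player gets -3 from Low but could get 1 by switching to High. The row player has a profitable deviation.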